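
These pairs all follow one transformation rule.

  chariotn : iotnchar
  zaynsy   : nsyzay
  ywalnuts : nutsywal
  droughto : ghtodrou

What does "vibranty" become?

Each output is the input with this applied: swap the front and back halves of the string.
Doing the same to "vibranty": "antyvibr".

antyvibr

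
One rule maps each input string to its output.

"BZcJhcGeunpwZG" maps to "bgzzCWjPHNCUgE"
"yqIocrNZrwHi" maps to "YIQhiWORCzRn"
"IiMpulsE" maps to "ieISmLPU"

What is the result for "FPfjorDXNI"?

The pattern: flip the case of every letter, then take characters alternately from the front and the back (1st, last, 2nd, 2nd-last, ...).
Working it through for "FPfjorDXNI": intermediate "fpFJORdxni", final "fipnFxJdOR".

fipnFxJdOR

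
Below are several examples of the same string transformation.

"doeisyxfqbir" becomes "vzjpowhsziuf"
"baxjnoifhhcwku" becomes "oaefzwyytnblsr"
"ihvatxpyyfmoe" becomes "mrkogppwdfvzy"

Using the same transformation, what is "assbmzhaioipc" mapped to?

Rule — shift every letter 9 places backward in the alphabet (wrapping around), then move the first 2 characters to the end (rotate left by 2).
For "assbmzhaioipc", step one produces "rjjsdqyrzfzgt"; step two turns that into "jsdqyrzfzgtrj".

jsdqyrzfzgtrj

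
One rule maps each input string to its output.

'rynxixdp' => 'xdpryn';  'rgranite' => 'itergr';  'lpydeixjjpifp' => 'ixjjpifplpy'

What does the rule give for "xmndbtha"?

thaxmn

Each output is the input with this applied: move the first 3 characters to the end (rotate left by 3), then delete the first 2 characters.
Applying both steps to "xmndbtha": "dbthaxmn", then "thaxmn".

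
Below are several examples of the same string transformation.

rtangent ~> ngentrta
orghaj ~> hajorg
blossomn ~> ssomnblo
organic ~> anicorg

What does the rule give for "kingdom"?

In each case the input is transformed by: move the first 3 characters to the end (rotate left by 3).
On "kingdom" that produces "gdomkin".

gdomkin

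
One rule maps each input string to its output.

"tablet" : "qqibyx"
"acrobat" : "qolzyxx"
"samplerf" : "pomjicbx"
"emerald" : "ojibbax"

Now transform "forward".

The rule is to sort the characters into reverse alphabetical order, then shift every letter 3 places backward in the alphabet (wrapping around).
For "forward", step one produces "wrrofda"; step two turns that into "toolcax".

toolcax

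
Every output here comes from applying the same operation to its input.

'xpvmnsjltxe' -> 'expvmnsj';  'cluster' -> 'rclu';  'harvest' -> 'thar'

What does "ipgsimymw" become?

In each case the input is transformed by: move the last character to the front, then delete the last 3 characters.
On "ipgsimymw": the first step gives "wipgsimym", and the second then gives "wipgsi".

wipgsi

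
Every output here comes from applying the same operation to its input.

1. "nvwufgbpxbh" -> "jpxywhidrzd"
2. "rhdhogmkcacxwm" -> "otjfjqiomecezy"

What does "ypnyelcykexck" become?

Looking at the pairs, the operation is to shift every letter 2 places forward in the alphabet (wrapping around), then move the last character to the front.
On "ypnyelcykexck": the first step gives "arpagneamgzem", and the second then gives "marpagneamgze".

marpagneamgze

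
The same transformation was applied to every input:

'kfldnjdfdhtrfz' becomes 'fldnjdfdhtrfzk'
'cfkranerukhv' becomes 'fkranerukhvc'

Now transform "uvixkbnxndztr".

The transformation: move the first character to the end.
"uvixkbnxndztr" → "vixkbnxndztru".

vixkbnxndztru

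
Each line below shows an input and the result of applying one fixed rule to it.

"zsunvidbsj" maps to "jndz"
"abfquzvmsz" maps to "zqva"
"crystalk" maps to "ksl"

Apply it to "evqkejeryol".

lkeo

The pattern: swap the first and last characters, then keep one character in every 3, starting at position 1 (positions 1st, 4th, 7th, ...).
On "evqkejeryol": the first step gives "lvqkejeryoe", and the second then gives "lkeo".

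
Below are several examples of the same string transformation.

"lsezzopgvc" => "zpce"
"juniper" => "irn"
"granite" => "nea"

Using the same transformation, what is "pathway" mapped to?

hyt

The pattern: move the first 3 characters to the end (rotate left by 3), then keep one character in every 3, starting at position 1 (positions 1st, 4th, 7th, ...).
On "pathway": the first step gives "hwaypat", and the second then gives "hyt".
(Check on "lsezzopgvc": → "zzopgvclse" → "zpce" ✓)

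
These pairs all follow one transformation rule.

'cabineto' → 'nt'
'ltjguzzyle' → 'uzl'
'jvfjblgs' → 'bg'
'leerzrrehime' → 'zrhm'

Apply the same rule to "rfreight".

ih

The pattern: delete the first 3 characters, then keep every other character starting from the second (positions 2nd, 4th, 6th, ...).
Applying that to "rfreight" gives "ih".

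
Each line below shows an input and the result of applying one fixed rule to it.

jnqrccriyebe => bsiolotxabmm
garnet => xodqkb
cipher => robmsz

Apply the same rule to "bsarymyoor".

wiyyblckbi

Each output is the input with this applied: swap the front and back halves of the string, then shift every letter 10 places forward in the alphabet (wrapping around).
On "bsarymyoor": the first step gives "myoorbsary", and the second then gives "wiyyblckbi".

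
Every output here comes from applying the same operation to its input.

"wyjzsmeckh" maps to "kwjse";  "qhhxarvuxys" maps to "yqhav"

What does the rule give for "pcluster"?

Each output is the input with this applied: move the last 3 characters to the front (rotate right by 3), then keep every other character starting from the second (positions 2nd, 4th, 6th, ...).
Applying both steps to "pcluster": "terpclus", then "epls".
(Check on "wyjzsmeckh": → "ckhwyjzsme" → "kwjse" ✓)

epls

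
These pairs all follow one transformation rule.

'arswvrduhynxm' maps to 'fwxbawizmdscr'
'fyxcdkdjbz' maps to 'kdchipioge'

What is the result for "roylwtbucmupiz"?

The pattern: shift every letter 5 places forward in the alphabet (wrapping around).
Applying that to "roylwtbucmupiz" gives "wtdqbygzhrzune".

wtdqbygzhrzune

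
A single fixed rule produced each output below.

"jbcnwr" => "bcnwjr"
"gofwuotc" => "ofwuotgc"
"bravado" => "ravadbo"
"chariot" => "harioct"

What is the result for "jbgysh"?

bgysjh

Each output is the input with this applied: swap the first and last characters, then move the first character to the end.
Working it through for "jbgysh": intermediate "hbgysj", final "bgysjh".
(Check on "gofwuotc": → "cofwuotg" → "ofwuotgc" ✓)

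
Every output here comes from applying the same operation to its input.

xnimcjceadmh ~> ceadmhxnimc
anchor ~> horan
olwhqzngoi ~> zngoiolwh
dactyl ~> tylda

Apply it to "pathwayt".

The transformation: swap the front and back halves of the string, then delete the last character.
For "pathwayt", step one produces "waytpath"; step two turns that into "waytpat".

waytpat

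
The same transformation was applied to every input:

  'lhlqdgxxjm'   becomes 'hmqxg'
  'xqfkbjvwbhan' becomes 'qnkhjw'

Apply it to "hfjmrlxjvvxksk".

fkmklvj

The pattern: keep every other character starting from the second (positions 2nd, 4th, 6th, ...), then take characters alternately from the front and the back (1st, last, 2nd, 2nd-last, ...).
On "hfjmrlxjvvxksk" that produces "fkmklvj".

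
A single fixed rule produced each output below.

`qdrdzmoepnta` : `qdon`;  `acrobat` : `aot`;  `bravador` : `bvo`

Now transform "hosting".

htg

Each output is the input with this applied: keep one character in every 3, starting at position 1 (positions 1st, 4th, 7th, ...).
On "hosting" that produces "htg".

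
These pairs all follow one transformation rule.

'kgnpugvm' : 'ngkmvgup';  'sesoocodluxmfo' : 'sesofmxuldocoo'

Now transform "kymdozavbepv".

The rule is to reverse the string, then move the last 3 characters to the front (rotate right by 3).
"kymdozavbepv" → "vpebvazodmyk" → "mykvpebvazod".

mykvpebvazod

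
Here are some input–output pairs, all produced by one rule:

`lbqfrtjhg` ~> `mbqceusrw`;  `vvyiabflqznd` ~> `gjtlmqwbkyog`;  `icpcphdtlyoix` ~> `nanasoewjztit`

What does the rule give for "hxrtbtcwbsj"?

icemenhmdus

In each case the input is transformed by: shift every letter 11 places forward in the alphabet (wrapping around), then move the first character to the end.
Applying that to "hxrtbtcwbsj" gives "icemenhmdus".
(Check on "icpcphdtlyoix": → "tnanasoewjzti" → "nanasoewjztit" ✓)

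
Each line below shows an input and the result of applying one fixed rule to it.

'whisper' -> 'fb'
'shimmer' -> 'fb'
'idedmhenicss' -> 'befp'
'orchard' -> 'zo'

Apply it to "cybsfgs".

yd

What's happening: shift every letter 3 places backward in the alphabet (wrapping around), then keep one character in every 3, starting at position 3 (positions 3rd, 6th, 9th, ...).
Applying both steps to "cybsfgs": "zvypcdp", then "yd".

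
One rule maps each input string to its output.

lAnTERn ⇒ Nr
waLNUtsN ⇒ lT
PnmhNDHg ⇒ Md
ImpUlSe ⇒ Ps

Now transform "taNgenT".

nN

Each output is the input with this applied: keep one character in every 3, starting at position 3 (positions 3rd, 6th, 9th, ...), then flip the case of every letter.
Applying both steps to "taNgenT": "Nn", then "nN".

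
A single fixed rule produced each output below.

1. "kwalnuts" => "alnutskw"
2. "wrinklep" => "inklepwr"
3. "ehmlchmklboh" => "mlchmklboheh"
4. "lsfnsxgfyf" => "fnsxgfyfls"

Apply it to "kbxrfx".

xrfxkb

Rule — move the first 2 characters to the end (rotate left by 2).
"kbxrfx" → "xrfxkb".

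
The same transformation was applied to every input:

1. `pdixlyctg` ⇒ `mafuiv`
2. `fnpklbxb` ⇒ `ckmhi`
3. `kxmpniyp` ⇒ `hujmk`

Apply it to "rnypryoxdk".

What's happening: shift every letter 3 places backward in the alphabet (wrapping around), then delete the last 3 characters.
On "rnypryoxdk": the first step gives "okvmovluah", and the second then gives "okvmovl".

okvmovl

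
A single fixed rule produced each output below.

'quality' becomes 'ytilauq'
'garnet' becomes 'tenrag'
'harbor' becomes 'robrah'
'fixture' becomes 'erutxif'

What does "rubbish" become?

The rule is to reverse the string.
So "rubbish" becomes "hsibbur".

hsibbur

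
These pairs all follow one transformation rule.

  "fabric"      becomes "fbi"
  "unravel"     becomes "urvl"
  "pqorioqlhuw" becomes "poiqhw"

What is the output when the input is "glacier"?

gair

Looking at the pairs, the operation is to keep every other character starting from the first (positions 1st, 3rd, 5th, ...).
On "glacier" that produces "gair".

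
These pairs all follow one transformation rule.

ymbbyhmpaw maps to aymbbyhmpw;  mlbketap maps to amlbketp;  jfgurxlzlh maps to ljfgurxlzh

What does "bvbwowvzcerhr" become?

The rule is to move the last character to the front, then swap the first and last characters.
Doing the same to "bvbwowvzcerhr": "hbvbwowvzcerr".

hbvbwowvzcerr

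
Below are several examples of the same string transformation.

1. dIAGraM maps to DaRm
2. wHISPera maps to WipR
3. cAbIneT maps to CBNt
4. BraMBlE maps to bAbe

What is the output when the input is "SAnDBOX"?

The rule is to flip the case of every letter, then keep every other character starting from the first (positions 1st, 3rd, 5th, ...).
For "SAnDBOX" the result is "sNbx".

sNbx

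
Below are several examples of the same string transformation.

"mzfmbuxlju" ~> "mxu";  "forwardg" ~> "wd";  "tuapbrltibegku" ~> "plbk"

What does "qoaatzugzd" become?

aud

The rule is to delete the first character, then keep one character in every 3, starting at position 3 (positions 3rd, 6th, 9th, ...).
Applying both steps to "qoaatzugzd": "oaatzugzd", then "aud".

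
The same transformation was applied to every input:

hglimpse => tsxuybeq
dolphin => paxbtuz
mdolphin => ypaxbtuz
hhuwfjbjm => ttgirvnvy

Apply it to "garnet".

The pattern: shift every letter 12 places forward in the alphabet (wrapping around).
Doing the same to "garnet": "smdzqf".

smdzqf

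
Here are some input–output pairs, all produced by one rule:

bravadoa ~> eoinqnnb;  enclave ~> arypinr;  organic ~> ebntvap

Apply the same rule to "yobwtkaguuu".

bljoxgtnhhh

Looking at the pairs, the operation is to shift every letter 13 places forward in the alphabet (wrapping around) — i.e. ROT13, then swap each adjacent pair of characters (1↔2, 3↔4, ...).
On "yobwtkaguuu": the first step gives "lbojgxnthhh", and the second then gives "bljoxgtnhhh".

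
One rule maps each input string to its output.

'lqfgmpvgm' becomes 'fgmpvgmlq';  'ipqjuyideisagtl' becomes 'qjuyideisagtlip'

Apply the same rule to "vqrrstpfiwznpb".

What's happening: move the first 2 characters to the end (rotate left by 2).
"vqrrstpfiwznpb" → "rrstpfiwznpbvq".

rrstpfiwznpbvq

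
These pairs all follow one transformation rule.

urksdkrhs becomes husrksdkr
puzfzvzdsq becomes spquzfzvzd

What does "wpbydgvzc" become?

zwcpbydgv

In each case the input is transformed by: swap the first and last characters, then move the last 2 characters to the front (rotate right by 2).
Working it through for "wpbydgvzc": intermediate "cpbydgvzw", final "zwcpbydgv".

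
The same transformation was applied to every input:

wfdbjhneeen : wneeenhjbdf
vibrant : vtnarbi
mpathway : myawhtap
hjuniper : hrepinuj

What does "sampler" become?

srelpma

The pattern: move the first character to the end, then reverse the string.
Starting from "sampler": after the first operation, "amplers"; after the second, "srelpma".
(Check on "mpathway": → "pathwaym" → "myawhtap" ✓)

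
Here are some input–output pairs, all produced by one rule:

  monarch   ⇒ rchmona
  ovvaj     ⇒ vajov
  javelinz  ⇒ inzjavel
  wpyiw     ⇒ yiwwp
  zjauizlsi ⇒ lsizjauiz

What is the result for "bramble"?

blebram

In each case the input is transformed by: move the last 3 characters to the front (rotate right by 3).
On "bramble" that produces "blebram".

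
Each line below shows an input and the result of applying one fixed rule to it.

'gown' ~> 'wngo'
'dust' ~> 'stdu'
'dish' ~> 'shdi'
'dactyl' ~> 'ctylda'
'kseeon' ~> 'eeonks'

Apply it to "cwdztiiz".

dztiizcw

Rule — move the first 2 characters to the end (rotate left by 2).
"cwdztiiz" → "dztiizcw".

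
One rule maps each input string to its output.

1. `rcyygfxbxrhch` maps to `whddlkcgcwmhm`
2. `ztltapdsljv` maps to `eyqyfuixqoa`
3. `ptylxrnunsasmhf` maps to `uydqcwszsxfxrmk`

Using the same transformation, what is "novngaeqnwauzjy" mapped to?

Looking at the pairs, the operation is to shift every letter 5 places forward in the alphabet (wrapping around).
For "novngaeqnwauzjy" the result is "staslfjvsbfzeod".

staslfjvsbfzeod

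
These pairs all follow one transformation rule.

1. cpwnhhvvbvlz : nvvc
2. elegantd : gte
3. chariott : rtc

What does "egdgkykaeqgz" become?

Looking at the pairs, the operation is to keep one character in every 3, starting at position 1 (positions 1st, 4th, 7th, ...), then move the first character to the end.
For "egdgkykaeqgz", step one produces "egkq"; step two turns that into "gkqe".

gkqe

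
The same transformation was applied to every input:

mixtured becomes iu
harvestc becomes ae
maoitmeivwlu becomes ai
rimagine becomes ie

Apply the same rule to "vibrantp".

In each case the input is transformed by: keep one character in every 3, starting at position 2 (positions 2nd, 5th, 8th, ...), then keep only the vowels.
For "vibrantp", step one produces "iap"; step two turns that into "ia".
(Check on "rimagine": → "ige" → "ie" ✓)

ia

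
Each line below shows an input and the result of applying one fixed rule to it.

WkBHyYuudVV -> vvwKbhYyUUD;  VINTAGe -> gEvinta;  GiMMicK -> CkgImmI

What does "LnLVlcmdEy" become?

In each case the input is transformed by: move the last 2 characters to the front (rotate right by 2), then flip the case of every letter.
"LnLVlcmdEy" → "EyLnLVlcmd" → "eYlNlvLCMD".
(Check on "VINTAGe": → "GeVINTA" → "gEvinta" ✓)

eYlNlvLCMD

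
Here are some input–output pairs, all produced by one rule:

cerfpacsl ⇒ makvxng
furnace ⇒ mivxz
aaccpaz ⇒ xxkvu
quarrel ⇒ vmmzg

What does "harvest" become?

mqzno

Looking at the pairs, the operation is to delete the first 2 characters, then shift every letter 5 places backward in the alphabet (wrapping around).
For "harvest", step one produces "rvest"; step two turns that into "mqzno".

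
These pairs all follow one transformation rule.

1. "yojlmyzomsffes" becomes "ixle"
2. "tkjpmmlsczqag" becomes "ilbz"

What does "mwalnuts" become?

In each case the input is transformed by: shift every letter 1 place backward in the alphabet (wrapping around), then keep one character in every 3, starting at position 3 (positions 3rd, 6th, 9th, ...).
Working it through for "mwalnuts": intermediate "lvzkmtsr", final "zt".

zt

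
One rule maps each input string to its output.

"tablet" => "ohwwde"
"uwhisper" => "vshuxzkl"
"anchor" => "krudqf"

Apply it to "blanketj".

nhwmeodq

The transformation: swap the front and back halves of the string, then shift every letter 3 places forward in the alphabet (wrapping around).
"blanketj" → "nhwmeodq".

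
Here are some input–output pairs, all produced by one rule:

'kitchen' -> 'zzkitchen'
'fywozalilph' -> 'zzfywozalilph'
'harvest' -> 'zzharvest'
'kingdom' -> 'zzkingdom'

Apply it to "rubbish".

Rule — prepend "zz".
For "rubbish" the result is "zzrubbish".

zzrubbish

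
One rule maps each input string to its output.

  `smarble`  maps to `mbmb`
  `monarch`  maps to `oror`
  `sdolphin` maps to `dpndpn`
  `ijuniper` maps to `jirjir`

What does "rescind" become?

eiei

What's happening: keep one character in every 3, starting at position 2 (positions 2nd, 5th, 8th, ...), then write the whole string twice.
On "rescind": the first step gives "ei", and the second then gives "eiei".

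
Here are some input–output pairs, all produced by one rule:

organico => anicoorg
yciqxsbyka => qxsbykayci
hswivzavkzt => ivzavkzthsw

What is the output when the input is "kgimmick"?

In each case the input is transformed by: move the first 3 characters to the end (rotate left by 3).
For "kgimmick" the result is "mmickkgi".

mmickkgi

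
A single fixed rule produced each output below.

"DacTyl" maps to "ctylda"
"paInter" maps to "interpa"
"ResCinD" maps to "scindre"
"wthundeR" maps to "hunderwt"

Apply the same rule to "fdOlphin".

Looking at the pairs, the operation is to move the first 2 characters to the end (rotate left by 2), then convert every letter to lowercase.
"fdOlphin" → "olphinfd".

olphinfd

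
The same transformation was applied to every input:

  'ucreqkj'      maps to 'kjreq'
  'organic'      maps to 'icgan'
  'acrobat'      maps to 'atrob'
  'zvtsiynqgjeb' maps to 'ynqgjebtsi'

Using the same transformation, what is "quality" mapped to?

tyali

The rule is to delete the first 2 characters, then move the first 3 characters to the end (rotate left by 3).
On "quality": the first step gives "ality", and the second then gives "tyali".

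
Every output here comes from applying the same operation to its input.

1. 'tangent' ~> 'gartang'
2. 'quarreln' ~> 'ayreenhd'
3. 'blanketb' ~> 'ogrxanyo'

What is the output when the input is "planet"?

What's happening: shift every letter 13 places forward in the alphabet (wrapping around) — i.e. ROT13, then reverse the string.
Starting from "planet": after the first operation, "cynarg"; after the second, "granyc".
(Check on "blanketb": → "oynaxrgo" → "ogrxanyo" ✓)

granyc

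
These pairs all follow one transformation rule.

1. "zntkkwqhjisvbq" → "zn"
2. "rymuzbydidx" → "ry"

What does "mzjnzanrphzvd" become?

mz

What's happening: keep only the first 2 characters.
Doing the same to "mzjnzanrphzvd": "mz".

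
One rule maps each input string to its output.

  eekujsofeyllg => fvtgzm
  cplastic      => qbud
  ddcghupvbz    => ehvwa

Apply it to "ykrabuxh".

lbvi

Looking at the pairs, the operation is to keep every other character starting from the second (positions 2nd, 4th, 6th, ...), then shift every letter 1 place forward in the alphabet (wrapping around).
Working it through for "ykrabuxh": intermediate "kauh", final "lbvi".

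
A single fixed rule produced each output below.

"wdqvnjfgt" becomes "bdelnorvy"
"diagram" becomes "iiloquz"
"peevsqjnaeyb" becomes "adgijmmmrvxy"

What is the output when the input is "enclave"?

Each output is the input with this applied: shift every letter 8 places forward in the alphabet (wrapping around), then sort the characters into alphabetical order.
Applying that to "enclave" gives "dikmmtv".

dikmmtv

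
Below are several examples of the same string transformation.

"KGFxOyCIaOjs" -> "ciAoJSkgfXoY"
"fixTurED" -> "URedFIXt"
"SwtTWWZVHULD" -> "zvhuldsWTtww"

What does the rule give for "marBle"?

bLEMAR

What's happening: swap the front and back halves of the string, then flip the case of every letter.
Starting from "marBle": after the first operation, "Blemar"; after the second, "bLEMAR".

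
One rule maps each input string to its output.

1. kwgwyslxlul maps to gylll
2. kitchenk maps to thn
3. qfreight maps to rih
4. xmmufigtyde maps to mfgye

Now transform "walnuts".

Rule — delete the first 2 characters, then keep every other character starting from the first (positions 1st, 3rd, 5th, ...).
"walnuts" → "lnuts" → "lus".

lus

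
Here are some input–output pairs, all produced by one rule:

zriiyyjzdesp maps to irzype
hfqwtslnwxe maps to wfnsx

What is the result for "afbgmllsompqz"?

Each output is the input with this applied: keep every other character starting from the second (positions 2nd, 4th, 6th, ...), then swap each adjacent pair of characters (1↔2, 3↔4, ...).
Starting from "afbgmllsompqz": after the first operation, "fglsmq"; after the second, "gfslqm".

gfslqm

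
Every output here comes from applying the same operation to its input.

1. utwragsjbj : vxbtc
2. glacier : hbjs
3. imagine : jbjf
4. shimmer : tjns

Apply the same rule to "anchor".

bdp

The transformation: keep every other character starting from the first (positions 1st, 3rd, 5th, ...), then shift every letter 1 place forward in the alphabet (wrapping around).
On "anchor": the first step gives "aco", and the second then gives "bdp".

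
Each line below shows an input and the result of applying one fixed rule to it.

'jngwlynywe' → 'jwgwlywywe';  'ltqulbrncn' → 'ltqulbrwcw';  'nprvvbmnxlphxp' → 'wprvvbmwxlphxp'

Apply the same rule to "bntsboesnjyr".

bwtsboeswjyr

Each output is the input with this applied: replace every "n" with "w".
For "bntsboesnjyr" the result is "bwtsboeswjyr".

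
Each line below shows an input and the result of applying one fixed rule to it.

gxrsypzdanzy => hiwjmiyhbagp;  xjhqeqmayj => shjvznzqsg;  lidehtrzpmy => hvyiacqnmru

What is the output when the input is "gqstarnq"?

zwajcbzp

Looking at the pairs, the operation is to reverse the string, then shift every letter 9 places forward in the alphabet (wrapping around).
For "gqstarnq" the result is "zwajcbzp".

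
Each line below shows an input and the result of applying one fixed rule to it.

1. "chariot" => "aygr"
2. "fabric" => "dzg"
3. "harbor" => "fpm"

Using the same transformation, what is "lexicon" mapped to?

The transformation: keep every other character starting from the first (positions 1st, 3rd, 5th, ...), then shift every letter 2 places backward in the alphabet (wrapping around).
"lexicon" → "lxcn" → "jval".
(Check on "chariot": → "cait" → "aygr" ✓)

jval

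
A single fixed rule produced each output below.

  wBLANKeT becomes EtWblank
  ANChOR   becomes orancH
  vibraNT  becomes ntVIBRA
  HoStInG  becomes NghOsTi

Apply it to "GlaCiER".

The pattern: flip the case of every letter, then move the last 2 characters to the front (rotate right by 2).
Starting from "GlaCiER": after the first operation, "gLAcIer"; after the second, "ergLAcI".
(Check on "wBLANKeT": → "WblankEt" → "EtWblank" ✓)

ergLAcI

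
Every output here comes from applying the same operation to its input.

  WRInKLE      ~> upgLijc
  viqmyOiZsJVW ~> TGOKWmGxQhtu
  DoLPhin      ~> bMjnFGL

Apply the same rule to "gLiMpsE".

Looking at the pairs, the operation is to shift every letter 2 places backward in the alphabet (wrapping around), then flip the case of every letter.
Starting from "gLiMpsE": after the first operation, "eJgKnqC"; after the second, "EjGkNQc".

EjGkNQc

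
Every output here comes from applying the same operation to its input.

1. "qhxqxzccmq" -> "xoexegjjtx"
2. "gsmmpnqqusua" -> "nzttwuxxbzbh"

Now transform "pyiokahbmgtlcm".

What's happening: shift every letter 7 places forward in the alphabet (wrapping around).
So "pyiokahbmgtlcm" becomes "wfpvrhoitnasjt".

wfpvrhoitnasjt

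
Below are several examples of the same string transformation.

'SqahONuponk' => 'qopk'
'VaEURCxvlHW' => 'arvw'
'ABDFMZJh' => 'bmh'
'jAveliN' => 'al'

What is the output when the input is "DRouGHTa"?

Each output is the input with this applied: keep one character in every 3, starting at position 2 (positions 2nd, 5th, 8th, ...), then convert every letter to lowercase.
Doing the same to "DRouGHTa": "rga".

rga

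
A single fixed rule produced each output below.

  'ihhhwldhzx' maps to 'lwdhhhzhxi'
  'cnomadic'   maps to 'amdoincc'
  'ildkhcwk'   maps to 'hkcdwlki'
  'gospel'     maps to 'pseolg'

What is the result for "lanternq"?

Rule — swap the front and back halves of the string, then take characters alternately from the front and the back (1st, last, 2nd, 2nd-last, ...).
Doing the same to "lanternq": "etrnnaql".

etrnnaql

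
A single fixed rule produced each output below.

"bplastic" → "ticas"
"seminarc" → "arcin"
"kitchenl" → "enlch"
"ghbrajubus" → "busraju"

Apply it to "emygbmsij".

In each case the input is transformed by: delete the first 3 characters, then move the last 3 characters to the front (rotate right by 3).
Applying both steps to "emygbmsij": "gbmsij", then "sijgbm".

sijgbm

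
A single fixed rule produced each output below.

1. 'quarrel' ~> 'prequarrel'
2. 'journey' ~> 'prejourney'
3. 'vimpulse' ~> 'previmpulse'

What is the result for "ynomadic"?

preynomadic

What's happening: prepend "pre".
Doing the same to "ynomadic": "preynomadic".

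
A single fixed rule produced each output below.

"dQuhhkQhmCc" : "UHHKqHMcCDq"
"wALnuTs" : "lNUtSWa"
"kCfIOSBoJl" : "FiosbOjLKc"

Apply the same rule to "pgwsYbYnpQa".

WSyByNPqAPG

What's happening: move the first 2 characters to the end (rotate left by 2), then flip the case of every letter.
Working it through for "pgwsYbYnpQa": intermediate "wsYbYnpQapg", final "WSyByNPqAPG".
(Check on "kCfIOSBoJl": → "fIOSBoJlkC" → "FiosbOjLKc" ✓)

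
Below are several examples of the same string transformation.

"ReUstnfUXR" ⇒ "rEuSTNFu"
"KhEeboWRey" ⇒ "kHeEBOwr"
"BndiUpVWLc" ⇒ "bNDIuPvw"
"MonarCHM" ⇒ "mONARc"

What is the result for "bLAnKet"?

BlaNk

Each output is the input with this applied: flip the case of every letter, then delete the last 2 characters.
For "bLAnKet", step one produces "BlaNkET"; step two turns that into "BlaNk".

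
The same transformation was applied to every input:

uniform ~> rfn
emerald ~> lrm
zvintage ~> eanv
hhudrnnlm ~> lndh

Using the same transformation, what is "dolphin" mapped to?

Each output is the input with this applied: keep every other character starting from the second (positions 2nd, 4th, 6th, ...), then reverse the string.
"dolphin" → "opi" → "ipo".

ipo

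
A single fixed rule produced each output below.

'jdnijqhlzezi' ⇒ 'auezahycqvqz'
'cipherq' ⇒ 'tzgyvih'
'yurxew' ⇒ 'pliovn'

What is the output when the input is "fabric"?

The transformation: shift every letter 9 places backward in the alphabet (wrapping around).
So "fabric" becomes "wrsizt".

wrsizt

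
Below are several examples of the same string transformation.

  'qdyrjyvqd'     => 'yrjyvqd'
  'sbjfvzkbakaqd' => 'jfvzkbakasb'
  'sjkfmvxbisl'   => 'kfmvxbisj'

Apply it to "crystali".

Looking at the pairs, the operation is to delete the last 2 characters, then move the first 2 characters to the end (rotate left by 2).
Starting from "crystali": after the first operation, "crysta"; after the second, "ystacr".

ystacr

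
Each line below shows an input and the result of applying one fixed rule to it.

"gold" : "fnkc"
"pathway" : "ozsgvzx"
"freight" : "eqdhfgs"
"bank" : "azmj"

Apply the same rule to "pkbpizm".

ojaohyl

In each case the input is transformed by: shift every letter 1 place backward in the alphabet (wrapping around).
For "pkbpizm" the result is "ojaohyl".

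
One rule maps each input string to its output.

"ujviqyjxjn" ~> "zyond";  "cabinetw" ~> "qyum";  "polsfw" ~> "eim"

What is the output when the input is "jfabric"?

The transformation: shift every letter 10 places backward in the alphabet (wrapping around), then keep every other character starting from the second (positions 2nd, 4th, 6th, ...).
Starting from "jfabric": after the first operation, "zvqrhys"; after the second, "vry".

vry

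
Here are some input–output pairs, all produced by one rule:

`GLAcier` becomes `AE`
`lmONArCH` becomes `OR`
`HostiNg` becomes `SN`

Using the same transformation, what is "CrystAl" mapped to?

The pattern: keep one character in every 3, starting at position 3 (positions 3rd, 6th, 9th, ...), then convert every letter to uppercase.
Doing the same to "CrystAl": "YA".

YA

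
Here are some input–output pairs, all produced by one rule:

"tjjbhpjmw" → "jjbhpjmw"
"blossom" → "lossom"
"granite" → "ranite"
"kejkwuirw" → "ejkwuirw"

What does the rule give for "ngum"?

gum

What's happening: delete the first character.
"ngum" → "gum".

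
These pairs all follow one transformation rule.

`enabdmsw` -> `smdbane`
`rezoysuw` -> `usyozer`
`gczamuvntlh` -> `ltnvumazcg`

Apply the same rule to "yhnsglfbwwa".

In each case the input is transformed by: delete the last character, then reverse the string.
Applying both steps to "yhnsglfbwwa": "yhnsglfbww", then "wwbflgsnhy".
(Check on "rezoysuw": → "rezoysu" → "usyozer" ✓)

wwbflgsnhy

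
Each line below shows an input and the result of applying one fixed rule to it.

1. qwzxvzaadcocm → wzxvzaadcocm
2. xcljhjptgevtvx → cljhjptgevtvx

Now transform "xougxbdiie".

ougxbdiie

The rule is to delete the first character.
Doing the same to "xougxbdiie": "ougxbdiie".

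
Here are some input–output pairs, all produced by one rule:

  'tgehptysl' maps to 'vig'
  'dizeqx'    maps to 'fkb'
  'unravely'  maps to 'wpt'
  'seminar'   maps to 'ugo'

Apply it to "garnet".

ict

The transformation: shift every letter 2 places forward in the alphabet (wrapping around), then keep only the first 3 characters.
For "garnet" the result is "ict".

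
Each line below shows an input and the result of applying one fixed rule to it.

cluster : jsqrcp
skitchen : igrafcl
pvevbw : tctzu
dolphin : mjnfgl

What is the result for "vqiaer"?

ogycp

Each output is the input with this applied: delete the first character, then shift every letter 2 places backward in the alphabet (wrapping around).
"vqiaer" → "ogycp".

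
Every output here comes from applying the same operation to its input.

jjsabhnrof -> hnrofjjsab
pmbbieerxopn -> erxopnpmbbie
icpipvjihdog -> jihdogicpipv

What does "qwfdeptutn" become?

The pattern: swap the front and back halves of the string.
Applying that to "qwfdeptutn" gives "ptutnqwfde".

ptutnqwfde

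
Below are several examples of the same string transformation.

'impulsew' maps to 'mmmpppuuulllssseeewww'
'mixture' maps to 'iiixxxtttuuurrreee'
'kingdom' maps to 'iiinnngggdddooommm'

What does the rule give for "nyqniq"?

Looking at the pairs, the operation is to delete the first character, then repeat every character 3 times.
Applying both steps to "nyqniq": "yqniq", then "yyyqqqnnniiiqqq".

yyyqqqnnniiiqqq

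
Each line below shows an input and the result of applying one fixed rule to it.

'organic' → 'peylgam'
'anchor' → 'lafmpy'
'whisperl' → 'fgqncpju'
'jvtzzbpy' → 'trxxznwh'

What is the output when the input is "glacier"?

The pattern: shift every letter 2 places backward in the alphabet (wrapping around), then move the first character to the end.
Working it through for "glacier": intermediate "ejyagcp", final "jyagcpe".

jyagcpe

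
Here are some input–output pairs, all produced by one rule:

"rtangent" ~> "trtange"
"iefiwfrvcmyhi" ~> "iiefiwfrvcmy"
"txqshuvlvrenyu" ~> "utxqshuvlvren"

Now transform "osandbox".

Each output is the input with this applied: move the last 2 characters to the front (rotate right by 2), then delete the first character.
Starting from "osandbox": after the first operation, "oxosandb"; after the second, "xosandb".
(Check on "iefiwfrvcmyhi": → "hiiefiwfrvcmy" → "iiefiwfrvcmy" ✓)

xosandb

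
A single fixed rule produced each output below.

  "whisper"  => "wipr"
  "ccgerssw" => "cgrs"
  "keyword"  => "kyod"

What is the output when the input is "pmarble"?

pabe

What's happening: keep every other character starting from the first (positions 1st, 3rd, 5th, ...).
For "pmarble" the result is "pabe".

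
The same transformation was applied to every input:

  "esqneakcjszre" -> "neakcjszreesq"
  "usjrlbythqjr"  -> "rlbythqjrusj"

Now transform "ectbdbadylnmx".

The rule is to move the first 3 characters to the end (rotate left by 3).
So "ectbdbadylnmx" becomes "bdbadylnmxect".

bdbadylnmxect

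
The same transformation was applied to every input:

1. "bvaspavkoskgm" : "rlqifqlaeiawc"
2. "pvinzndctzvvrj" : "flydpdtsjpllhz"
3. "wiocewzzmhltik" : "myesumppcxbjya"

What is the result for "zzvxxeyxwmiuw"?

The rule is to shift every letter 10 places backward in the alphabet (wrapping around).
For "zzvxxeyxwmiuw" the result is "pplnnuonmcykm".

pplnnuonmcykm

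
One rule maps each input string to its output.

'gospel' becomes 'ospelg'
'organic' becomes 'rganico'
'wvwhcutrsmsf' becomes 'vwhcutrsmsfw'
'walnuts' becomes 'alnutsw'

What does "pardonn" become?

ardonnp

Looking at the pairs, the operation is to move the first character to the end.
Applying that to "pardonn" gives "ardonnp".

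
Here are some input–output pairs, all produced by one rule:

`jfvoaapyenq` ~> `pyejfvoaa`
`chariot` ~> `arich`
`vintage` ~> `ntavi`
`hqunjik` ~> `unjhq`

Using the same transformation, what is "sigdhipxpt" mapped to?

ipxsigdh

The pattern: delete the last 2 characters, then move the last 3 characters to the front (rotate right by 3).
On "sigdhipxpt": the first step gives "sigdhipx", and the second then gives "ipxsigdh".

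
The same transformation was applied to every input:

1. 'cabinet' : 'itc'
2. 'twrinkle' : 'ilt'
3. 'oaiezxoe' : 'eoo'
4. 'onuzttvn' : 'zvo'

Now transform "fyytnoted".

The pattern: keep one character in every 3, starting at position 1 (positions 1st, 4th, 7th, ...), then move the first character to the end.
Applying both steps to "fyytnoted": "ftt", then "ttf".

ttf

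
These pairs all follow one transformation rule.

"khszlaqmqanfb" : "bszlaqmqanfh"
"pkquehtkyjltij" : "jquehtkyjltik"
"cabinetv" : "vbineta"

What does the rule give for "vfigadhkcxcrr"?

What's happening: delete the first character, then swap the first and last characters.
Starting from "vfigadhkcxcrr": after the first operation, "figadhkcxcrr"; after the second, "rigadhkcxcrf".
(Check on "pkquehtkyjltij": → "kquehtkyjltij" → "jquehtkyjltik" ✓)

rigadhkcxcrf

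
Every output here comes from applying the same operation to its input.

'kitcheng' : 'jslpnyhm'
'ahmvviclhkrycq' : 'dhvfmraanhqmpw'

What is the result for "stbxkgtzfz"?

ekexygcply

The transformation: move the last 3 characters to the front (rotate right by 3), then shift every letter 5 places forward in the alphabet (wrapping around).
Starting from "stbxkgtzfz": after the first operation, "zfzstbxkgt"; after the second, "ekexygcply".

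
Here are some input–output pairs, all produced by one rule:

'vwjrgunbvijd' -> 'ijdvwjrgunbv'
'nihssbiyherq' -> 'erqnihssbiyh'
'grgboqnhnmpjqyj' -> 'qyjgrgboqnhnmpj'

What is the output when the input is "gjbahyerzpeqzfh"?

The rule is to move the last 3 characters to the front (rotate right by 3).
On "gjbahyerzpeqzfh" that produces "zfhgjbahyerzpeq".

zfhgjbahyerzpeq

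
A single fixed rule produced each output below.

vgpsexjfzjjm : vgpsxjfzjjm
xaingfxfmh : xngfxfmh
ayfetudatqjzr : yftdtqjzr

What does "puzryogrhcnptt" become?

pzrygrhcnptt

Looking at the pairs, the operation is to remove every vowel.
So "puzryogrhcnptt" becomes "pzrygrhcnptt".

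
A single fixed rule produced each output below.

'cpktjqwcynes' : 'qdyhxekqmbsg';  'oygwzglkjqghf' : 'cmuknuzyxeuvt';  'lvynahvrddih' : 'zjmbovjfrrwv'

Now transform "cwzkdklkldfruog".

Each output is the input with this applied: shift every letter 12 places backward in the alphabet (wrapping around).
So "cwzkdklkldfruog" becomes "qknyryzyzrtficu".

qknyryzyzrtficu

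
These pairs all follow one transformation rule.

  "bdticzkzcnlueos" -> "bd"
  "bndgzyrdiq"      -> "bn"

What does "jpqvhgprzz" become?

jp

The transformation: keep only the first 2 characters.
So "jpqvhgprzz" becomes "jp".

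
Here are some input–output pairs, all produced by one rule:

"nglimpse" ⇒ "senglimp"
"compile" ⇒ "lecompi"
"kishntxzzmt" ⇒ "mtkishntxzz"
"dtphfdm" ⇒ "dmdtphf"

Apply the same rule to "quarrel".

elquarr

Rule — move the last 2 characters to the front (rotate right by 2).
For "quarrel" the result is "elquarr".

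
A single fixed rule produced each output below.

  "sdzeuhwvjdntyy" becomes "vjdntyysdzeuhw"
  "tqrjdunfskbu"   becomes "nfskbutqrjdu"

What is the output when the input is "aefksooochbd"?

oochbdaefkso

In each case the input is transformed by: swap the front and back halves of the string.
Applying that to "aefksooochbd" gives "oochbdaefkso".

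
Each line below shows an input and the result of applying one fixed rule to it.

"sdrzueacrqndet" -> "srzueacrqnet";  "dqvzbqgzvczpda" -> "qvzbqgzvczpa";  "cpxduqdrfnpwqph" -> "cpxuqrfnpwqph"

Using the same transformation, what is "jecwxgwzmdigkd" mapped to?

jecwxgwzmigk

Rule — remove every "d".
For "jecwxgwzmdigkd" the result is "jecwxgwzmigk".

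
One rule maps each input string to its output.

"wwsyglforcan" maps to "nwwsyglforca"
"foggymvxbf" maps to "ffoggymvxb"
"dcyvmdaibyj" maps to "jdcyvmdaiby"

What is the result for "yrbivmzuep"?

The rule is to move the last character to the front.
"yrbivmzuep" → "pyrbivmzue".

pyrbivmzue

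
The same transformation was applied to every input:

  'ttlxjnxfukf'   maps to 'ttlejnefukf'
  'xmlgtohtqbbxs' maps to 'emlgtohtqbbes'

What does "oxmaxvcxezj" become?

oemaevceezj

Each output is the input with this applied: replace every "x" with "e".
On "oxmaxvcxezj" that produces "oemaevceezj".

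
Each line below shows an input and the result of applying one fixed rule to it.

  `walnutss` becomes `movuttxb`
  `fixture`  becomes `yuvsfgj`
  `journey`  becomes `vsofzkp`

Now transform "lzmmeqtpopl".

nnfruqpqmma

Looking at the pairs, the operation is to move the first 2 characters to the end (rotate left by 2), then shift every letter 1 place forward in the alphabet (wrapping around).
Applying both steps to "lzmmeqtpopl": "mmeqtpopllz", then "nnfruqpqmma".
(Check on "walnutss": → "lnutsswa" → "movuttxb" ✓)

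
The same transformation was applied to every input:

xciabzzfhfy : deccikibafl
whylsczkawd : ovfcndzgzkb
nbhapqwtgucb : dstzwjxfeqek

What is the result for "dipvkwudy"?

ynzxgbgls

Each output is the input with this applied: move the first 3 characters to the end (rotate left by 3), then shift every letter 3 places forward in the alphabet (wrapping around).
For "dipvkwudy" the result is "ynzxgbgls".
(Check on "xciabzzfhfy": → "abzzfhfyxci" → "deccikibafl" ✓)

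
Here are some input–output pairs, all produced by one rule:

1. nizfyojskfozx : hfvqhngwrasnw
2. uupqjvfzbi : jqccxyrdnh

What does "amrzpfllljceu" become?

mciuzhxntttrk

The rule is to shift every letter 8 places forward in the alphabet (wrapping around), then move the last 2 characters to the front (rotate right by 2).
Starting from "amrzpfllljceu": after the first operation, "iuzhxntttrkmc"; after the second, "mciuzhxntttrk".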